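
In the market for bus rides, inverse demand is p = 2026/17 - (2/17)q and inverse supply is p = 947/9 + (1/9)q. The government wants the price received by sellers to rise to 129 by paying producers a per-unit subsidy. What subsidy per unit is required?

Required subsidy s = 35 per unit

At a seller price of 129, quantity supplied is -947 + 9·129 = 214.
Buyers absorb 214 only when they pay pb = 2026/17 − (2/17)·214 = 94.
s = ps − pb = 129 − 94 = 35.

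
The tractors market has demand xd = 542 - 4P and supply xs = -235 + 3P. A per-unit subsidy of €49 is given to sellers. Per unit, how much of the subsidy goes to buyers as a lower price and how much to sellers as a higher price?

Buyers gain €21 per unit; sellers gain €28 per unit

Pre-subsidy: 542 - 4P = -235 + 3P gives P* = 111, x* = 98.
With the subsidy, sellers receive Ps = Pb + 49 for each unit, where Pb is the price buyers pay.
Supply in terms of Pb becomes xs = -235 + 3(Pb + 49) = -88 + 3Pb. Setting this equal to demand: 542 - 4Pb = -88 + 3Pb, so Pb = 90.
Sellers receive Ps = 90 + 49 = 139; x' = 542 − 4·90 = 182.
Buyers' price falls by P* − Pb = 111 − 90 = 21; sellers' price rises by Ps − P* = 139 − 111 = 28.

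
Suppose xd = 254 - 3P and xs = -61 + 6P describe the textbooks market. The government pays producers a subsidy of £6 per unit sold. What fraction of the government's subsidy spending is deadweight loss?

Pre-subsidy: 254 - 3P = -61 + 6P gives P* = 35, x* = 149.
With the subsidy, sellers receive Ps = Pb + 6 for each unit, where Pb is the price buyers pay.
Supply in terms of Pb becomes xs = -61 + 6(Pb + 6) = -25 + 6Pb. Setting this equal to demand: 254 - 3Pb = -25 + 6Pb, so Pb = 31.
Sellers receive Ps = 31 + 6 = 37; x' = 254 − 3·31 = 161.
ΔCS = ½(149 + 161)(35 − 31) = 620; ΔPS = ½(149 + 161)(37 − 35) = 310.
Government spending = 6 × 161 = 966.
DWL = ½ × 6 × (161 − 149) = 36; fraction = 36 / 966 = 6/161.

DWL / government spending = 6/161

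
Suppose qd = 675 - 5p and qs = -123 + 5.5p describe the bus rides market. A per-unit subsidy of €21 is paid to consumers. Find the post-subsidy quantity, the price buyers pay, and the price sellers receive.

q' = 350; buyers pay €65; sellers receive €86

Pre-subsidy: 675 - 5p = -123 + 5.5p gives p* = 76, q* = 295.
With the rebate, buyers effectively pay pb = ps − 21, where ps is the price sellers receive.
Demand in terms of ps becomes qd = 675 − 5(ps − 21) = 780 - 5ps. Setting this equal to supply: 780 - 5ps = -123 + 5.5ps, so ps = 86.
Buyers pay pb = 86 − 21 = 65; q' = -123 + 5.5·86 = 350.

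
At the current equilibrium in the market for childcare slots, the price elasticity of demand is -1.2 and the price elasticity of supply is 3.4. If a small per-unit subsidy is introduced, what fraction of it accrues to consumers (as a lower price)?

Consumer share = 17/23

For a small subsidy around the equilibrium, the benefit split depends on the relative slopes, which at a point are proportional to the elasticities.
Buyer share = εs/(εs + |εd|) = 3.4/(3.4 + 1.2) = 17/23; seller share = |εd|/(εs + |εd|) = 6/23.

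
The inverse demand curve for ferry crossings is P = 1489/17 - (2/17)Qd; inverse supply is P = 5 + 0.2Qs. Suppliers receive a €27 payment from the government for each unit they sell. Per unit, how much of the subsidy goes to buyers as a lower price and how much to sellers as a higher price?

Pre-subsidy: 1489/17 - (2/17)Q = 5 + 0.2Q gives Q* = 260 and P* = 57.
With the subsidy, sellers receive Ps = Pb + 27 for each unit, where Pb is the price buyers pay.
On the curves, Pb = 1489/17 - (2/17)Q and Ps = 5 + 0.2Q; the wedge Ps − Pb = 27 gives 5 + 0.2Q − (1489/17 - (2/17)Q) = 27, so Q' = 345.
Then Pb = 1489/17 − (2/17)·345 = 47 and Ps = 5 + 0.2·345 = 74.
Buyers' price falls by P* − Pb = 57 − 47 = 10; sellers' price rises by Ps − P* = 74 − 57 = 17.

Buyers gain €10 per unit; sellers gain €17 per unit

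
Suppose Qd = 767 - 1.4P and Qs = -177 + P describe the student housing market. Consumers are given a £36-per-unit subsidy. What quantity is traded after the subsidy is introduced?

Pre-subsidy: 767 - 1.4P = -177 + P gives P* = 1180/3, Q* = 649/3.
With the rebate, buyers effectively pay Pb = Ps − 36, where Ps is the price sellers receive.
Demand in terms of Ps becomes Qd = 767 − 1.4(Ps − 36) = 817.4 - 1.4Ps. Setting this equal to supply: 817.4 - 1.4Ps = -177 + Ps, so Ps = 1243/3.
Buyers pay Pb = 1243/3 − 36 = 1135/3; Q' = -177 + 1·(1243/3) = 712/3.

Q' = 712/3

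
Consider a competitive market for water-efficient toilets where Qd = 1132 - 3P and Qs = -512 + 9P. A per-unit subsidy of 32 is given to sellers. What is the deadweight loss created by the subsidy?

Deadweight loss = 1152

Pre-subsidy: 1132 - 3P = -512 + 9P gives P* = 137, Q* = 721.
With the subsidy, sellers receive Ps = Pb + 32 for each unit, where Pb is the price buyers pay.
Supply in terms of Pb becomes Qs = -512 + 9(Pb + 32) = -224 + 9Pb. Setting this equal to demand: 1132 - 3Pb = -224 + 9Pb, so Pb = 113.
Sellers receive Ps = 113 + 32 = 145; Q' = 1132 − 3·113 = 793.
The subsidy expands output by 793 − 721 = 72 past the efficient level; on those units the gap between marginal cost and willingness to pay runs from 0 up to 32.
DWL = ½ × 32 × 72 = 1152.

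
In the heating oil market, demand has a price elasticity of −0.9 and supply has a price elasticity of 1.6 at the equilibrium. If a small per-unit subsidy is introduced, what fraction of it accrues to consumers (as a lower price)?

For a small subsidy around the equilibrium, the benefit split depends on the relative slopes, which at a point are proportional to the elasticities.
Buyer share = εs/(εs + |εd|) = 1.6/(1.6 + 0.9) = 0.64; seller share = |εd|/(εs + |εd|) = 0.36.

Consumer share = 0.64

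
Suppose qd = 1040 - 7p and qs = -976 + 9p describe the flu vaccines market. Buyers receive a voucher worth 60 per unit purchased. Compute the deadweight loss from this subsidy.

Deadweight loss = 7087.5

Pre-subsidy: 1040 - 7p = -976 + 9p gives p* = 126, q* = 158.
With the rebate, buyers effectively pay pb = ps − 60, where ps is the price sellers receive.
Demand in terms of ps becomes qd = 1040 − 7(ps − 60) = 1460 - 7ps. Setting this equal to supply: 1460 - 7ps = -976 + 9ps, so ps = 152.25.
Buyers pay pb = 152.25 − 60 = 92.25; q' = -976 + 9·152.25 = 394.25.
The subsidy expands output by 394.25 − 158 = 236.25 past the efficient level; on those units the gap between marginal cost and willingness to pay runs from 0 up to 60.
DWL = ½ × 60 × 236.25 = 7087.5.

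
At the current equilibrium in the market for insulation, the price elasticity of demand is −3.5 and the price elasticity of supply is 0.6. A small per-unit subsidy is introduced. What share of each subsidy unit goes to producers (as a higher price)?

For a small subsidy around the equilibrium, the benefit split depends on the relative slopes, which at a point are proportional to the elasticities.
Buyer share = εs/(εs + |εd|) = 0.6/(0.6 + 3.5) = 6/41; seller share = |εd|/(εs + |εd|) = 35/41.
So producers capture 35/41 of the subsidy.

Producer share = 35/41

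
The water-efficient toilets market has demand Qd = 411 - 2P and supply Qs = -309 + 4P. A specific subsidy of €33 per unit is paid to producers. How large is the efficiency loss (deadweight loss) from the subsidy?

Pre-subsidy: 411 - 2P = -309 + 4P gives P* = 120, Q* = 171.
With the subsidy, sellers receive Ps = Pb + 33 for each unit, where Pb is the price buyers pay.
Supply in terms of Pb becomes Qs = -309 + 4(Pb + 33) = -177 + 4Pb. Setting this equal to demand: 411 - 2Pb = -177 + 4Pb, so Pb = 98.
Sellers receive Ps = 98 + 33 = 131; Q' = 411 − 2·98 = 215.
The subsidy expands output by 215 − 171 = 44 past the efficient level; on those units the gap between marginal cost and willingness to pay runs from 0 up to 33.
DWL = ½ × 33 × 44 = 726.

Deadweight loss = €726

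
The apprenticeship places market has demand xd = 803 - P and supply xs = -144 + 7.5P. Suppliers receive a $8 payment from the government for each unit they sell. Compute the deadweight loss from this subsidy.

Pre-subsidy: 803 - P = -144 + 7.5P gives P* = 1894/17, x* = 11757/17.
With the subsidy, sellers receive Ps = Pb + 8 for each unit, where Pb is the price buyers pay.
Supply in terms of Pb becomes xs = -144 + 7.5(Pb + 8) = -84 + 7.5Pb. Setting this equal to demand: 803 - Pb = -84 + 7.5Pb, so Pb = 1774/17.
Sellers receive Ps = 1774/17 + 8 = 1910/17; x' = 803 − 1·(1774/17) = 11877/17.
The subsidy expands output by 11877/17 − 11757/17 = 120/17 past the efficient level; on those units the gap between marginal cost and willingness to pay runs from 0 up to 8.
DWL = ½ × 8 × 120/17 = 480/17.

Deadweight loss = 480/17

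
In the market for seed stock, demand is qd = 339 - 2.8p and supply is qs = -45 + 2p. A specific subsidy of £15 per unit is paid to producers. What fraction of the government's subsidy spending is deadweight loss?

Pre-subsidy: 339 - 2.8p = -45 + 2p gives p* = 80, q* = 115.
With the subsidy, sellers receive ps = pb + 15 for each unit, where pb is the price buyers pay.
Supply in terms of pb becomes qs = -45 + 2(pb + 15) = -15 + 2pb. Setting this equal to demand: 339 - 2.8pb = -15 + 2pb, so pb = 73.75.
Sellers receive ps = 73.75 + 15 = 88.75; q' = 339 − 2.8·73.75 = 132.5.
ΔCS = ½(115 + 132.5)(80 − 73.75) = 773.4375; ΔPS = ½(115 + 132.5)(88.75 − 80) = 1082.8125.
Government spending = 15 × 132.5 = 1987.5.
DWL = ½ × 15 × (132.5 − 115) = 131.25; fraction = 131.25 / 1987.5 = 7/106.

DWL / government spending = 7/106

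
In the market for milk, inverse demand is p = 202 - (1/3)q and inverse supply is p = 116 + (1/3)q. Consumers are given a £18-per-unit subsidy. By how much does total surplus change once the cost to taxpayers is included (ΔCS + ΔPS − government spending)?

Pre-subsidy: 202 - (1/3)q = 116 + (1/3)q gives q* = 129 and p* = 159.
With the rebate, buyers effectively pay pb = ps − 18, where ps is the price sellers receive.
On the curves, pb = 202 - (1/3)q and ps = 116 + (1/3)q; the wedge ps − pb = 18 gives 116 + (1/3)q − (202 - (1/3)q) = 18, so q' = 156.
Then pb = 202 − (1/3)·156 = 150 and ps = 116 + (1/3)·156 = 168.
ΔCS = ½(129 + 156)(159 − 150) = 1282.5; ΔPS = ½(129 + 156)(168 − 159) = 1282.5.
Government spending = 18 × 156 = 2808.
Net change = 1282.5 + 1282.5 − 2808 = -243. The loss equals the DWL triangle ½·18·27.

Net change in total surplus = -£243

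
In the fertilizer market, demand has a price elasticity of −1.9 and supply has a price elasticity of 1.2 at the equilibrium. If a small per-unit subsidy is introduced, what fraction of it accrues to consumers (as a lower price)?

Consumer share = 12/31

For a small subsidy around the equilibrium, the benefit split depends on the relative slopes, which at a point are proportional to the elasticities.
Buyer share = εs/(εs + |εd|) = 1.2/(1.2 + 1.9) = 12/31; seller share = |εd|/(εs + |εd|) = 19/31.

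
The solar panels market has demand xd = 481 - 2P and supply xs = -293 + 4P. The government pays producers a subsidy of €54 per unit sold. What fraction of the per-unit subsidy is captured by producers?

Pre-subsidy: 481 - 2P = -293 + 4P gives P* = 129, x* = 223.
With the subsidy, sellers receive Ps = Pb + 54 for each unit, where Pb is the price buyers pay.
Supply in terms of Pb becomes xs = -293 + 4(Pb + 54) = -77 + 4Pb. Setting this equal to demand: 481 - 2Pb = -77 + 4Pb, so Pb = 93.
Sellers receive Ps = 93 + 54 = 147; x' = 481 − 2·93 = 295.
Buyers' price falls by P* − Pb = 129 − 93 = 36; sellers' price rises by Ps − P* = 147 − 129 = 18.
So producers capture 18/54 = 1/3 of each unit of subsidy.

Producer share = 1/3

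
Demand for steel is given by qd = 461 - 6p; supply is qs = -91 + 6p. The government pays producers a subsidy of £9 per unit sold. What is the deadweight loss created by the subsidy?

Deadweight loss = £121.5

Pre-subsidy: 461 - 6p = -91 + 6p gives p* = 46, q* = 185.
With the subsidy, sellers receive ps = pb + 9 for each unit, where pb is the price buyers pay.
Supply in terms of pb becomes qs = -91 + 6(pb + 9) = -37 + 6pb. Setting this equal to demand: 461 - 6pb = -37 + 6pb, so pb = 41.5.
Sellers receive ps = 41.5 + 9 = 50.5; q' = 461 − 6·41.5 = 212.
The subsidy expands output by 212 − 185 = 27 past the efficient level; on those units the gap between marginal cost and willingness to pay runs from 0 up to 9.
DWL = ½ × 9 × 27 = 121.5.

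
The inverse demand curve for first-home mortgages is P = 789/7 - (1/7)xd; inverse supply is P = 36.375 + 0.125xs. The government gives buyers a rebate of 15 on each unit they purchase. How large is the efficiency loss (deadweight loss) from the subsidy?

Pre-subsidy: 789/7 - (1/7)x = 36.375 + 0.125x gives x* = 285 and P* = 72.
With the rebate, buyers effectively pay Pb = Ps − 15, where Ps is the price sellers receive.
On the curves, Pb = 789/7 - (1/7)x and Ps = 36.375 + 0.125x; the wedge Ps − Pb = 15 gives 36.375 + 0.125x − (789/7 - (1/7)x) = 15, so x' = 341.
Then Pb = 789/7 − (1/7)·341 = 64 and Ps = 36.375 + 0.125·341 = 79.
The subsidy expands output by 341 − 285 = 56 past the efficient level; on those units the gap between marginal cost and willingness to pay runs from 0 up to 15.
DWL = ½ × 15 × 56 = 420.

Deadweight loss = 420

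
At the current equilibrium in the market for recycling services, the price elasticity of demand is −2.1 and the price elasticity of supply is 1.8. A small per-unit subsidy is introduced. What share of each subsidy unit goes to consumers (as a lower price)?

Consumer share = 6/13

For a small subsidy around the equilibrium, the benefit split depends on the relative slopes, which at a point are proportional to the elasticities.
Buyer share = εs/(εs + |εd|) = 1.8/(1.8 + 2.1) = 6/13; seller share = |εd|/(εs + |εd|) = 7/13.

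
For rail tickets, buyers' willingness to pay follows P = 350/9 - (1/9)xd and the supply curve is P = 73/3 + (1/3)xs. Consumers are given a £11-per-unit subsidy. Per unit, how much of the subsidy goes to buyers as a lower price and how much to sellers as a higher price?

Buyers gain £2.75 per unit; sellers gain £8.25 per unit

Pre-subsidy: 350/9 - (1/9)x = 73/3 + (1/3)x gives x* = 32.75 and P* = 35.25.
With the rebate, buyers effectively pay Pb = Ps − 11, where Ps is the price sellers receive.
On the curves, Pb = 350/9 - (1/9)x and Ps = 73/3 + (1/3)x; the wedge Ps − Pb = 11 gives 73/3 + (1/3)x − (350/9 - (1/9)x) = 11, so x' = 57.5.
Then Pb = 350/9 − (1/9)·57.5 = 32.5 and Ps = 73/3 + (1/3)·57.5 = 43.5.
Buyers' price falls by P* − Pb = 35.25 − 32.5 = 2.75; sellers' price rises by Ps − P* = 43.5 − 35.25 = 8.25.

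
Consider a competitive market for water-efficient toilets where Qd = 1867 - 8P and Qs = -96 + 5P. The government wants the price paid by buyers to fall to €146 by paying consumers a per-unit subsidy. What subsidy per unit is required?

At a buyer price of 146, quantity demanded is 1867 − 8·146 = 699.
Sellers supply 699 only when they receive Ps with -96 + 5·Ps = 699, i.e. Ps = 159.
s = Ps − Pb = 159 − 146 = 13.

Required subsidy s = €13 per unit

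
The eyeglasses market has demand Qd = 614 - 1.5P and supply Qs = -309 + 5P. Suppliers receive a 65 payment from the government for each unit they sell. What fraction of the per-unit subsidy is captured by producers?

Producer share = 3/13

Pre-subsidy: 614 - 1.5P = -309 + 5P gives P* = 142, Q* = 401.
With the subsidy, sellers receive Ps = Pb + 65 for each unit, where Pb is the price buyers pay.
Supply in terms of Pb becomes Qs = -309 + 5(Pb + 65) = 16 + 5Pb. Setting this equal to demand: 614 - 1.5Pb = 16 + 5Pb, so Pb = 92.
Sellers receive Ps = 92 + 65 = 157; Q' = 614 − 1.5·92 = 476.
Buyers' price falls by P* − Pb = 142 − 92 = 50; sellers' price rises by Ps − P* = 157 − 142 = 15.
So producers capture 15/65 = 3/13 of each unit of subsidy.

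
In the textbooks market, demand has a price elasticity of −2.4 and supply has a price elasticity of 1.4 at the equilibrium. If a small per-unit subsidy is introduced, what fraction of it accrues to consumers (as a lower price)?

For a small subsidy around the equilibrium, the benefit split depends on the relative slopes, which at a point are proportional to the elasticities.
Buyer share = εs/(εs + |εd|) = 1.4/(1.4 + 2.4) = 7/19; seller share = |εd|/(εs + |εd|) = 12/19.

Consumer share = 7/19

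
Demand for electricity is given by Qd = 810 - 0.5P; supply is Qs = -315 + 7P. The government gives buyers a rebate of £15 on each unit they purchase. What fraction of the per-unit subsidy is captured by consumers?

Pre-subsidy: 810 - 0.5P = -315 + 7P gives P* = 150, Q* = 735.
With the rebate, buyers effectively pay Pb = Ps − 15, where Ps is the price sellers receive.
Demand in terms of Ps becomes Qd = 810 − 0.5(Ps − 15) = 817.5 - 0.5Ps. Setting this equal to supply: 817.5 - 0.5Ps = -315 + 7Ps, so Ps = 151.
Buyers pay Pb = 151 − 15 = 136; Q' = -315 + 7·151 = 742.
Buyers' price falls by P* − Pb = 150 − 136 = 14; sellers' price rises by Ps − P* = 151 − 150 = 1.
So consumers capture 14/15 = 14/15 of each unit of subsidy.

Consumer share = 14/15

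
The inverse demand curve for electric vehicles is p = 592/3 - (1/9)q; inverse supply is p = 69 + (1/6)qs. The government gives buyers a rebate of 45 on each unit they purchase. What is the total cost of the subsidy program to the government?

Pre-subsidy: 592/3 - (1/9)q = 69 + (1/6)q gives q* = 462 and p* = 146.
With the rebate, buyers effectively pay pb = ps − 45, where ps is the price sellers receive.
On the curves, pb = 592/3 - (1/9)q and ps = 69 + (1/6)q; the wedge ps − pb = 45 gives 69 + (1/6)q − (592/3 - (1/9)q) = 45, so q' = 624.
Then pb = 592/3 − (1/9)·624 = 128 and ps = 69 + (1/6)·624 = 173.
Government outlay = subsidy × quantity = 45 × 624 = 28080.

Government cost = 28080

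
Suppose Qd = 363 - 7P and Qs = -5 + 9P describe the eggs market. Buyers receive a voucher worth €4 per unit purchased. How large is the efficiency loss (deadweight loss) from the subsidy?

Deadweight loss = €31.5

Pre-subsidy: 363 - 7P = -5 + 9P gives P* = 23, Q* = 202.
With the rebate, buyers effectively pay Pb = Ps − 4, where Ps is the price sellers receive.
Demand in terms of Ps becomes Qd = 363 − 7(Ps − 4) = 391 - 7Ps. Setting this equal to supply: 391 - 7Ps = -5 + 9Ps, so Ps = 24.75.
Buyers pay Pb = 24.75 − 4 = 20.75; Q' = -5 + 9·24.75 = 217.75.
The subsidy expands output by 217.75 − 202 = 15.75 past the efficient level; on those units the gap between marginal cost and willingness to pay runs from 0 up to 4.
DWL = ½ × 4 × 15.75 = 31.5.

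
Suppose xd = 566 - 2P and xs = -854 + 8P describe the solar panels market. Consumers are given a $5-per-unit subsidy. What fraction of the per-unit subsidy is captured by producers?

Pre-subsidy: 566 - 2P = -854 + 8P gives P* = 142, x* = 282.
With the rebate, buyers effectively pay Pb = Ps − 5, where Ps is the price sellers receive.
Demand in terms of Ps becomes xd = 566 − 2(Ps − 5) = 576 - 2Ps. Setting this equal to supply: 576 - 2Ps = -854 + 8Ps, so Ps = 143.
Buyers pay Pb = 143 − 5 = 138; x' = -854 + 8·143 = 290.
Buyers' price falls by P* − Pb = 142 − 138 = 4; sellers' price rises by Ps − P* = 143 − 142 = 1.
So producers capture 1/5 = 0.2 of each unit of subsidy.

Producer share = 0.2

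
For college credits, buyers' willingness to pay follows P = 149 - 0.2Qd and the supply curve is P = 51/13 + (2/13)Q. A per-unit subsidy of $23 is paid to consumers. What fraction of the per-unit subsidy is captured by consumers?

Consumer share = 13/23

Pre-subsidy: 149 - 0.2Q = 51/13 + (2/13)Q gives Q* = 410 and P* = 67.
With the rebate, buyers effectively pay Pb = Ps − 23, where Ps is the price sellers receive.
On the curves, Pb = 149 - 0.2Q and Ps = 51/13 + (2/13)Q; the wedge Ps − Pb = 23 gives 51/13 + (2/13)Q − (149 - 0.2Q) = 23, so Q' = 475.
Then Pb = 149 − 0.2·475 = 54 and Ps = 51/13 + (2/13)·475 = 77.
Buyers' price falls by P* − Pb = 67 − 54 = 13; sellers' price rises by Ps − P* = 77 − 67 = 10.
So consumers capture 13/23 = 13/23 of each unit of subsidy.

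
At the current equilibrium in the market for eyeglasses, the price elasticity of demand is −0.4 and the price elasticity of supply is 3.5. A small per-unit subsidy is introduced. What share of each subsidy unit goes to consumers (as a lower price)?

For a small subsidy around the equilibrium, the benefit split depends on the relative slopes, which at a point are proportional to the elasticities.
Buyer share = εs/(εs + |εd|) = 3.5/(3.5 + 0.4) = 35/39; seller share = |εd|/(εs + |εd|) = 4/39.

Consumer share = 35/39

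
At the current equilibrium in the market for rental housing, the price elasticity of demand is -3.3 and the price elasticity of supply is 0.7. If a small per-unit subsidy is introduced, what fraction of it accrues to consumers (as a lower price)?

For a small subsidy around the equilibrium, the benefit split depends on the relative slopes, which at a point are proportional to the elasticities.
Buyer share = εs/(εs + |εd|) = 0.7/(0.7 + 3.3) = 0.175; seller share = |εd|/(εs + |εd|) = 0.825.

Consumer share = 0.175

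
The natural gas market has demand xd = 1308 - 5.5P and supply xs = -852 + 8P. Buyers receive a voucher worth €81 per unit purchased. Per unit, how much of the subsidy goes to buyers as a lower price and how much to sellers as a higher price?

Buyers gain €48 per unit; sellers gain €33 per unit

Pre-subsidy: 1308 - 5.5P = -852 + 8P gives P* = 160, x* = 428.
With the rebate, buyers effectively pay Pb = Ps − 81, where Ps is the price sellers receive.
Demand in terms of Ps becomes xd = 1308 − 5.5(Ps − 81) = 1753.5 - 5.5Ps. Setting this equal to supply: 1753.5 - 5.5Ps = -852 + 8Ps, so Ps = 193.
Buyers pay Pb = 193 − 81 = 112; x' = -852 + 8·193 = 692.
Buyers' price falls by P* − Pb = 160 − 112 = 48; sellers' price rises by Ps − P* = 193 − 160 = 33.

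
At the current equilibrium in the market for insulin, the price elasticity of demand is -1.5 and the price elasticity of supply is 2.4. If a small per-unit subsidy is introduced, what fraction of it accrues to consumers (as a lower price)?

Consumer share = 8/13

For a small subsidy around the equilibrium, the benefit split depends on the relative slopes, which at a point are proportional to the elasticities.
Buyer share = εs/(εs + |εd|) = 2.4/(2.4 + 1.5) = 8/13; seller share = |εd|/(εs + |εd|) = 5/13.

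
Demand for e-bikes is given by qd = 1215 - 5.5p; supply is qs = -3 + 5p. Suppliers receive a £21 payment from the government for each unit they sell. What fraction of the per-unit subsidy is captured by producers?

Producer share = 11/21

Pre-subsidy: 1215 - 5.5p = -3 + 5p gives p* = 116, q* = 577.
With the subsidy, sellers receive ps = pb + 21 for each unit, where pb is the price buyers pay.
Supply in terms of pb becomes qs = -3 + 5(pb + 21) = 102 + 5pb. Setting this equal to demand: 1215 - 5.5pb = 102 + 5pb, so pb = 106.
Sellers receive ps = 106 + 21 = 127; q' = 1215 − 5.5·106 = 632.
Buyers' price falls by p* − pb = 116 − 106 = 10; sellers' price rises by ps − p* = 127 − 116 = 11.
So producers capture 11/21 = 11/21 of each unit of subsidy.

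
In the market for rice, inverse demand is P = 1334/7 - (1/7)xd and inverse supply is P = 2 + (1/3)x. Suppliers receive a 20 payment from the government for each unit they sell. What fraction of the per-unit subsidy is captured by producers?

Pre-subsidy: 1334/7 - (1/7)x = 2 + (1/3)x gives x* = 396 and P* = 134.
With the subsidy, sellers receive Ps = Pb + 20 for each unit, where Pb is the price buyers pay.
On the curves, Pb = 1334/7 - (1/7)x and Ps = 2 + (1/3)x; the wedge Ps − Pb = 20 gives 2 + (1/3)x − (1334/7 - (1/7)x) = 20, so x' = 438.
Then Pb = 1334/7 − (1/7)·438 = 128 and Ps = 2 + (1/3)·438 = 148.
Buyers' price falls by P* − Pb = 134 − 128 = 6; sellers' price rises by Ps − P* = 148 − 134 = 14.
So producers capture 14/20 = 0.7 of each unit of subsidy.

Producer share = 0.7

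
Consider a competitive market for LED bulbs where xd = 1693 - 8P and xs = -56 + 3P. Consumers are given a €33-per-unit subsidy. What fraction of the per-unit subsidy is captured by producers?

Pre-subsidy: 1693 - 8P = -56 + 3P gives P* = 159, x* = 421.
With the rebate, buyers effectively pay Pb = Ps − 33, where Ps is the price sellers receive.
Demand in terms of Ps becomes xd = 1693 − 8(Ps − 33) = 1957 - 8Ps. Setting this equal to supply: 1957 - 8Ps = -56 + 3Ps, so Ps = 183.
Buyers pay Pb = 183 − 33 = 150; x' = -56 + 3·183 = 493.
Buyers' price falls by P* − Pb = 159 − 150 = 9; sellers' price rises by Ps − P* = 183 − 159 = 24.
So producers capture 24/33 = 8/11 of each unit of subsidy.

Producer share = 8/11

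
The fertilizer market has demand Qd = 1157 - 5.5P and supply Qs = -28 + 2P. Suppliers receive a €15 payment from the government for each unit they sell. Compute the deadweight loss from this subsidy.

Deadweight loss = €165

Pre-subsidy: 1157 - 5.5P = -28 + 2P gives P* = 158, Q* = 288.
With the subsidy, sellers receive Ps = Pb + 15 for each unit, where Pb is the price buyers pay.
Supply in terms of Pb becomes Qs = -28 + 2(Pb + 15) = 2 + 2Pb. Setting this equal to demand: 1157 - 5.5Pb = 2 + 2Pb, so Pb = 154.
Sellers receive Ps = 154 + 15 = 169; Q' = 1157 − 5.5·154 = 310.
The subsidy expands output by 310 − 288 = 22 past the efficient level; on those units the gap between marginal cost and willingness to pay runs from 0 up to 15.
DWL = ½ × 15 × 22 = 165.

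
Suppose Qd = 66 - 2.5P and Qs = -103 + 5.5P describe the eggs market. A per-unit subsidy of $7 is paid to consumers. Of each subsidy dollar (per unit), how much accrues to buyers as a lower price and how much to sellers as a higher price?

Buyers gain $4.8125 per unit; sellers gain $2.1875 per unit

Pre-subsidy: 66 - 2.5P = -103 + 5.5P gives P* = 21.125, Q* = 13.1875.
With the rebate, buyers effectively pay Pb = Ps − 7, where Ps is the price sellers receive.
Demand in terms of Ps becomes Qd = 66 − 2.5(Ps − 7) = 83.5 - 2.5Ps. Setting this equal to supply: 83.5 - 2.5Ps = -103 + 5.5Ps, so Ps = 23.3125.
Buyers pay Pb = 23.3125 − 7 = 16.3125; Q' = -103 + 5.5·23.3125 = 25.21875.
Buyers' price falls by P* − Pb = 21.125 − 16.3125 = 4.8125; sellers' price rises by Ps − P* = 23.3125 − 21.125 = 2.1875.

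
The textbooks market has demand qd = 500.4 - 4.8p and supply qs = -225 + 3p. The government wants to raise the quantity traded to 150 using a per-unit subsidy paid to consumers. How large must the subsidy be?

At q = 150, invert demand for the buyer price: pb = (500.4 − 150)/4.8 = 73; invert supply for the seller price: ps = (150 − (-225))/3 = 125.
The subsidy must fill the gap: s = ps − pb = 125 − 73 = 52.

Required subsidy s = 52 per unit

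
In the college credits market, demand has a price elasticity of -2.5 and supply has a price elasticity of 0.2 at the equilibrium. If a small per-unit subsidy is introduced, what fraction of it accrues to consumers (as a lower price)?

Consumer share = 2/27

For a small subsidy around the equilibrium, the benefit split depends on the relative slopes, which at a point are proportional to the elasticities.
Buyer share = εs/(εs + |εd|) = 0.2/(0.2 + 2.5) = 2/27; seller share = |εd|/(εs + |εd|) = 25/27.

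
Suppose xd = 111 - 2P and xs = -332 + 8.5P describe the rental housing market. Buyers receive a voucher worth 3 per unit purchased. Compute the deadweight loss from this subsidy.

Pre-subsidy: 111 - 2P = -332 + 8.5P gives P* = 886/21, x* = 559/21.
With the rebate, buyers effectively pay Pb = Ps − 3, where Ps is the price sellers receive.
Demand in terms of Ps becomes xd = 111 − 2(Ps − 3) = 117 - 2Ps. Setting this equal to supply: 117 - 2Ps = -332 + 8.5Ps, so Ps = 898/21.
Buyers pay Pb = 898/21 − 3 = 835/21; x' = -332 + 8.5·(898/21) = 661/21.
The subsidy expands output by 661/21 − 559/21 = 34/7 past the efficient level; on those units the gap between marginal cost and willingness to pay runs from 0 up to 3.
DWL = ½ × 3 × 34/7 = 51/7.

Deadweight loss = 51/7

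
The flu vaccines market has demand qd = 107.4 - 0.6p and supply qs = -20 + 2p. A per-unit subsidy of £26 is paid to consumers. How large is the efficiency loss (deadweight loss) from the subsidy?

Deadweight loss = £156

Pre-subsidy: 107.4 - 0.6p = -20 + 2p gives p* = 49, q* = 78.
With the rebate, buyers effectively pay pb = ps − 26, where ps is the price sellers receive.
Demand in terms of ps becomes qd = 107.4 − 0.6(ps − 26) = 123 - 0.6ps. Setting this equal to supply: 123 - 0.6ps = -20 + 2ps, so ps = 55.
Buyers pay pb = 55 − 26 = 29; q' = -20 + 2·55 = 90.
The subsidy expands output by 90 − 78 = 12 past the efficient level; on those units the gap between marginal cost and willingness to pay runs from 0 up to 26.
DWL = ½ × 26 × 12 = 156.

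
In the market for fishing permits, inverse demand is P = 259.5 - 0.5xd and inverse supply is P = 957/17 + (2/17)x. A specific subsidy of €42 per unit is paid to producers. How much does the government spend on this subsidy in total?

Pre-subsidy: 259.5 - 0.5x = 957/17 + (2/17)x gives x* = 329 and P* = 95.
With the subsidy, sellers receive Ps = Pb + 42 for each unit, where Pb is the price buyers pay.
On the curves, Pb = 259.5 - 0.5x and Ps = 957/17 + (2/17)x; the wedge Ps − Pb = 42 gives 957/17 + (2/17)x − (259.5 - 0.5x) = 42, so x' = 397.
Then Pb = 259.5 − 0.5·397 = 61 and Ps = 957/17 + (2/17)·397 = 103.
Government outlay = subsidy × quantity = 42 × 397 = 16674.

Government cost = €16674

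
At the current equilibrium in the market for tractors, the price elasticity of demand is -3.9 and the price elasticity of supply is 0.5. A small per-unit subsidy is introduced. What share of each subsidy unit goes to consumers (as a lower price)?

Consumer share = 5/44

For a small subsidy around the equilibrium, the benefit split depends on the relative slopes, which at a point are proportional to the elasticities.
Buyer share = εs/(εs + |εd|) = 0.5/(0.5 + 3.9) = 5/44; seller share = |εd|/(εs + |εd|) = 39/44.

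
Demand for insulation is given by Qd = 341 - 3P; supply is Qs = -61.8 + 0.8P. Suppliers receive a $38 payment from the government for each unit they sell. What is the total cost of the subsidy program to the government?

Pre-subsidy: 341 - 3P = -61.8 + 0.8P gives P* = 106, Q* = 23.
With the subsidy, sellers receive Ps = Pb + 38 for each unit, where Pb is the price buyers pay.
Supply in terms of Pb becomes Qs = -61.8 + 0.8(Pb + 38) = -31.4 + 0.8Pb. Setting this equal to demand: 341 - 3Pb = -31.4 + 0.8Pb, so Pb = 98.
Sellers receive Ps = 98 + 38 = 136; Q' = 341 − 3·98 = 47.
Government outlay = subsidy × quantity = 38 × 47 = 1786.

Government cost = $1786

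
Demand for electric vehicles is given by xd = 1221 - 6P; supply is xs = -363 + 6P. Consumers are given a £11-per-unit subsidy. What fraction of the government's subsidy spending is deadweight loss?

DWL / government spending = 1/28

Pre-subsidy: 1221 - 6P = -363 + 6P gives P* = 132, x* = 429.
With the rebate, buyers effectively pay Pb = Ps − 11, where Ps is the price sellers receive.
Demand in terms of Ps becomes xd = 1221 − 6(Ps − 11) = 1287 - 6Ps. Setting this equal to supply: 1287 - 6Ps = -363 + 6Ps, so Ps = 137.5.
Buyers pay Pb = 137.5 − 11 = 126.5; x' = -363 + 6·137.5 = 462.
ΔCS = ½(429 + 462)(132 − 126.5) = 2450.25; ΔPS = ½(429 + 462)(137.5 − 132) = 2450.25.
Government spending = 11 × 462 = 5082.
DWL = ½ × 11 × (462 − 429) = 181.5; fraction = 181.5 / 5082 = 1/28.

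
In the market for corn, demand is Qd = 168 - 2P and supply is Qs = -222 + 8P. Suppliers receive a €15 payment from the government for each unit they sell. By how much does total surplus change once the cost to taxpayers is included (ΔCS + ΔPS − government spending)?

Pre-subsidy: 168 - 2P = -222 + 8P gives P* = 39, Q* = 90.
With the subsidy, sellers receive Ps = Pb + 15 for each unit, where Pb is the price buyers pay.
Supply in terms of Pb becomes Qs = -222 + 8(Pb + 15) = -102 + 8Pb. Setting this equal to demand: 168 - 2Pb = -102 + 8Pb, so Pb = 27.
Sellers receive Ps = 27 + 15 = 42; Q' = 168 − 2·27 = 114.
ΔCS = ½(90 + 114)(39 − 27) = 1224; ΔPS = ½(90 + 114)(42 − 39) = 306.
Government spending = 15 × 114 = 1710.
Net change = 1224 + 306 − 1710 = -180. The loss equals the DWL triangle ½·15·24.

Net change in total surplus = -€180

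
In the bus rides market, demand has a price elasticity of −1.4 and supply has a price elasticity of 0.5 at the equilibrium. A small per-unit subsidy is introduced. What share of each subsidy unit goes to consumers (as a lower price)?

For a small subsidy around the equilibrium, the benefit split depends on the relative slopes, which at a point are proportional to the elasticities.
Buyer share = εs/(εs + |εd|) = 0.5/(0.5 + 1.4) = 5/19; seller share = |εd|/(εs + |εd|) = 14/19.

Consumer share = 5/19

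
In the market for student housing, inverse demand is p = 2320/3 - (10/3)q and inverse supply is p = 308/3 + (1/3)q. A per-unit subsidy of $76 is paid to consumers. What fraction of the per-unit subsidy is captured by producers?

Producer share = 1/11

Pre-subsidy: 2320/3 - (10/3)q = 308/3 + (1/3)q gives q* = 2012/11 and p* = 1800/11.
With the rebate, buyers effectively pay pb = ps − 76, where ps is the price sellers receive.
On the curves, pb = 2320/3 - (10/3)q and ps = 308/3 + (1/3)q; the wedge ps − pb = 76 gives 308/3 + (1/3)q − (2320/3 - (10/3)q) = 76, so q' = 2240/11.
Then pb = 2320/3 − (10/3)·(2240/11) = 1040/11 and ps = 308/3 + (1/3)·(2240/11) = 1876/11.
Buyers' price falls by p* − pb = 1800/11 − 1040/11 = 760/11; sellers' price rises by ps − p* = 1876/11 − 1800/11 = 76/11.
So producers capture (76/11)/76 = 1/11 of each unit of subsidy.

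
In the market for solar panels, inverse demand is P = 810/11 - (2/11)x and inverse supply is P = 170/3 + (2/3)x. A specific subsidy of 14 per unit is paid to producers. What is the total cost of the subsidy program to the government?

Pre-subsidy: 810/11 - (2/11)x = 170/3 + (2/3)x gives x* = 20 and P* = 70.
With the subsidy, sellers receive Ps = Pb + 14 for each unit, where Pb is the price buyers pay.
On the curves, Pb = 810/11 - (2/11)x and Ps = 170/3 + (2/3)x; the wedge Ps − Pb = 14 gives 170/3 + (2/3)x − (810/11 - (2/11)x) = 14, so x' = 36.5.
Then Pb = 810/11 − (2/11)·36.5 = 67 and Ps = 170/3 + (2/3)·36.5 = 81.
Government outlay = subsidy × quantity = 14 × 36.5 = 511.

Government cost = 511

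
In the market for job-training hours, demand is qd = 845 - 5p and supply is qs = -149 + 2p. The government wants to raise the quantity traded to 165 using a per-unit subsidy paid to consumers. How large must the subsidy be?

Required subsidy s = 21 per unit

At q = 165, invert demand for the buyer price: pb = (845 − 165)/5 = 136; invert supply for the seller price: ps = (165 − (-149))/2 = 157.
The subsidy must fill the gap: s = ps − pb = 157 − 136 = 21.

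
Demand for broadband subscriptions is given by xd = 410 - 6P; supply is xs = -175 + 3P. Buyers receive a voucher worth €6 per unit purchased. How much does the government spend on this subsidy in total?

Pre-subsidy: 410 - 6P = -175 + 3P gives P* = 65, x* = 20.
With the rebate, buyers effectively pay Pb = Ps − 6, where Ps is the price sellers receive.
Demand in terms of Ps becomes xd = 410 − 6(Ps − 6) = 446 - 6Ps. Setting this equal to supply: 446 - 6Ps = -175 + 3Ps, so Ps = 69.
Buyers pay Pb = 69 − 6 = 63; x' = -175 + 3·69 = 32.
Government outlay = subsidy × quantity = 6 × 32 = 192.

Government cost = €192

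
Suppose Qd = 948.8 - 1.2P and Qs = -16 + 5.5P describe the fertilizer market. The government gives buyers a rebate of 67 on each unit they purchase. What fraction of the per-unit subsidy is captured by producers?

Pre-subsidy: 948.8 - 1.2P = -16 + 5.5P gives P* = 144, Q* = 776.
With the rebate, buyers effectively pay Pb = Ps − 67, where Ps is the price sellers receive.
Demand in terms of Ps becomes Qd = 948.8 − 1.2(Ps − 67) = 1029.2 - 1.2Ps. Setting this equal to supply: 1029.2 - 1.2Ps = -16 + 5.5Ps, so Ps = 156.
Buyers pay Pb = 156 − 67 = 89; Q' = -16 + 5.5·156 = 842.
Buyers' price falls by P* − Pb = 144 − 89 = 55; sellers' price rises by Ps − P* = 156 − 144 = 12.
So producers capture 12/67 = 12/67 of each unit of subsidy.

Producer share = 12/67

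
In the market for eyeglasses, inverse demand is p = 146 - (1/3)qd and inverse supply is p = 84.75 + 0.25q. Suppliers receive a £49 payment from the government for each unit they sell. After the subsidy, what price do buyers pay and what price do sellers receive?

Pre-subsidy: 146 - (1/3)q = 84.75 + 0.25q gives q* = 105 and p* = 111.
With the subsidy, sellers receive ps = pb + 49 for each unit, where pb is the price buyers pay.
On the curves, pb = 146 - (1/3)q and ps = 84.75 + 0.25q; the wedge ps − pb = 49 gives 84.75 + 0.25q − (146 - (1/3)q) = 49, so q' = 189.
Then pb = 146 − (1/3)·189 = 83 and ps = 84.75 + 0.25·189 = 132.

Buyers pay £83; sellers receive £132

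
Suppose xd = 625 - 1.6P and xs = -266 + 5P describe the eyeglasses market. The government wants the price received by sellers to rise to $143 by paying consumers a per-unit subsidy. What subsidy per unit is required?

Required subsidy s = $33 per unit

At a seller price of 143, quantity supplied is -266 + 5·143 = 449.
Buyers absorb 449 only when they pay Pb with 625 − 1.6·Pb = 449, i.e. Pb = 110.
s = Ps − Pb = 143 − 110 = 33.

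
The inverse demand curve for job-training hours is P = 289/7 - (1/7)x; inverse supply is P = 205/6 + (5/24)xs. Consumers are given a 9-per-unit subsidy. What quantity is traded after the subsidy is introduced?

Pre-subsidy: 289/7 - (1/7)x = 205/6 + (5/24)x gives x* = 1196/59 and P* = 2265/59.
With the rebate, buyers effectively pay Pb = Ps − 9, where Ps is the price sellers receive.
On the curves, Pb = 289/7 - (1/7)x and Ps = 205/6 + (5/24)x; the wedge Ps − Pb = 9 gives 205/6 + (5/24)x − (289/7 - (1/7)x) = 9, so x' = 2708/59.
Then Pb = 289/7 − (1/7)·(2708/59) = 2049/59 and Ps = 205/6 + (5/24)·(2708/59) = 2580/59.

x' = 2708/59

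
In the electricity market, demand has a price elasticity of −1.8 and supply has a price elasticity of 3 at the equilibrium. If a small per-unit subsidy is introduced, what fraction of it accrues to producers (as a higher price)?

Producer share = 0.375

For a small subsidy around the equilibrium, the benefit split depends on the relative slopes, which at a point are proportional to the elasticities.
Buyer share = εs/(εs + |εd|) = 3/(3 + 1.8) = 0.625; seller share = |εd|/(εs + |εd|) = 0.375.
So producers capture 0.375 of the subsidy.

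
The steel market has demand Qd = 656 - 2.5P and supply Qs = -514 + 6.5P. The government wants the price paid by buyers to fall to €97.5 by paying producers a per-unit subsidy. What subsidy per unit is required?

Required subsidy s = €45 per unit

At a buyer price of 97.5, quantity demanded is 656 − 2.5·97.5 = 412.25.
Sellers supply 412.25 only when they receive Ps with -514 + 6.5·Ps = 412.25, i.e. Ps = 142.5.
s = Ps − Pb = 142.5 − 97.5 = 45.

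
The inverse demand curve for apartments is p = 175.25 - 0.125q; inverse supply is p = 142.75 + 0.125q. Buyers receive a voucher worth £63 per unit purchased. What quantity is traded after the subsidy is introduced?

q' = 382

Pre-subsidy: 175.25 - 0.125q = 142.75 + 0.125q gives q* = 130 and p* = 159.
With the rebate, buyers effectively pay pb = ps − 63, where ps is the price sellers receive.
On the curves, pb = 175.25 - 0.125q and ps = 142.75 + 0.125q; the wedge ps − pb = 63 gives 142.75 + 0.125q − (175.25 - 0.125q) = 63, so q' = 382.
Then pb = 175.25 − 0.125·382 = 127.5 and ps = 142.75 + 0.125·382 = 190.5.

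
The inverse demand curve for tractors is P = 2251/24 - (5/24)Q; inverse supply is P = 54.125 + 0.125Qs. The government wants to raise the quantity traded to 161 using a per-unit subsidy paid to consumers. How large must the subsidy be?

At Q = 161, from the demand curve buyers pay Pb = 2251/24 − (5/24)·161 = 60.25; from the supply curve sellers need Ps = 54.125 + 0.125·161 = 74.25.
The subsidy must fill the gap: s = Ps − Pb = 74.25 − 60.25 = 14.

Required subsidy s = 14 per unit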